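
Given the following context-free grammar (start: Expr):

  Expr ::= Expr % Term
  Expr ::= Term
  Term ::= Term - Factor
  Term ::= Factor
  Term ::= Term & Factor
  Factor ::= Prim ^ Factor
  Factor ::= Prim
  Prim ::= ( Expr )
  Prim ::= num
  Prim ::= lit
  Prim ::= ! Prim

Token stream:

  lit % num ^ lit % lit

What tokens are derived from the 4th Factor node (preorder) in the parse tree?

[Expr [Expr [Expr [Term [Factor [Prim lit]]]] % [Term [Factor [Prim num] ^ [Factor [Prim lit]]]]] % [Term [Factor [Prim lit]]]]

lit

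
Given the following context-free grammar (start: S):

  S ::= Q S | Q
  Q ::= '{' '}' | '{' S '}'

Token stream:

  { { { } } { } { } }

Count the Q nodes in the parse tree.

[S [Q { [S [Q { [S [Q { }]] }] [S [Q { }] [S [Q { }]]]] }]]

5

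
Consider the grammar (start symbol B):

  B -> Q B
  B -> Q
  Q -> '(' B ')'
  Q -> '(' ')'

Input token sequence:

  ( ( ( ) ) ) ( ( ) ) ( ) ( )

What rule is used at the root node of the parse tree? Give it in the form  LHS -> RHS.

[B [Q ( [B [Q ( [B [Q ( )]] )]] )] [B [Q ( [B [Q ( )]] )] [B [Q ( )] [B [Q ( )]]]]]

B -> Q B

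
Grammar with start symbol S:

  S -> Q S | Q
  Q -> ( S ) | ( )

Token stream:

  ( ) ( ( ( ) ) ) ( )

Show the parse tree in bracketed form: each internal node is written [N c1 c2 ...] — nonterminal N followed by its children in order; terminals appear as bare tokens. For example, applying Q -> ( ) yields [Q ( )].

[S [Q ( )] [S [Q ( [S [Q ( [S [Q ( )]] )]] )] [S [Q ( )]]]]

S
Q S
( ) S
( ) Q S
( ) ( S ) S
( ) ( Q ) S
( ) ( ( S ) ) S
( ) ( ( Q ) ) S
( ) ( ( ( ) ) ) S
( ) ( ( ( ) ) ) Q
( ) ( ( ( ) ) ) ( )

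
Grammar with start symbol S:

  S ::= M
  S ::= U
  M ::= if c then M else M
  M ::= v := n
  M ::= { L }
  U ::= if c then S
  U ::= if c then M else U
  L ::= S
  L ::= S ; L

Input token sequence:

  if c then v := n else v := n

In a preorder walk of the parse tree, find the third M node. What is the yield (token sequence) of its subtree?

v := n

[S [M if c then [M v := n] else [M v := n]]]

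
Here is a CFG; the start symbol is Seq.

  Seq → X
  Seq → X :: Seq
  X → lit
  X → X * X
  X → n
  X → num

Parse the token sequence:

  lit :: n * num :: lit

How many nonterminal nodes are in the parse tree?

8

[Seq [X lit] :: [Seq [X [X n] * [X num]] :: [Seq [X lit]]]]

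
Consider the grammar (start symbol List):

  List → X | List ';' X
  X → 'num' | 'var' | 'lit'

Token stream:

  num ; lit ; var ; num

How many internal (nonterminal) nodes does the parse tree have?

[List [List [List [List [X num]] ; [X lit]] ; [X var]] ; [X num]]

8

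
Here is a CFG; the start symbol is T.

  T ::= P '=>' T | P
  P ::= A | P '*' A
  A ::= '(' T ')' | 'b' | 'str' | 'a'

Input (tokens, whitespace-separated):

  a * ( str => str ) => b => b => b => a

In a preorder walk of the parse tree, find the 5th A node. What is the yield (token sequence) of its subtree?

b

[T [P [P [A a]] * [A ( [T [P [A str]] => [T [P [A str]]]] )]] => [T [P [A b]] => [T [P [A b]] => [T [P [A b]] => [T [P [A a]]]]]]]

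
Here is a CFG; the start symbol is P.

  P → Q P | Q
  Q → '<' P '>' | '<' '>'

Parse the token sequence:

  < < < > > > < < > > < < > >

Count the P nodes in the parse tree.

7

[P [Q < [P [Q < [P [Q < >]] >]] >] [P [Q < [P [Q < >]] >] [P [Q < [P [Q < >]] >]]]]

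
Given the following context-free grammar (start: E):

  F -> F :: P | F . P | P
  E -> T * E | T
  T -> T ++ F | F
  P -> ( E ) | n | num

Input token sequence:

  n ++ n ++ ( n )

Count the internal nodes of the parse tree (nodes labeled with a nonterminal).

[E [T [T [T [F [P n]]] ++ [F [P n]]] ++ [F [P ( [E [T [F [P n]]]] )]]]]

14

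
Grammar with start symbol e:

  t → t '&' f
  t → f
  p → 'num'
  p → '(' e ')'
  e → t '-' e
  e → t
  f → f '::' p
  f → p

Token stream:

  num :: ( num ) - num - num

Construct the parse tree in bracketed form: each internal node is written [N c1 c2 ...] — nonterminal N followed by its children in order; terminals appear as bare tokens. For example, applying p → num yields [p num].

e
t - e
f - e
f :: p - e
p :: p - e
num :: p - e
num :: ( e ) - e
num :: ( t ) - e
num :: ( f ) - e
num :: ( p ) - e
num :: ( num ) - e
num :: ( num ) - t - e
num :: ( num ) - f - e
num :: ( num ) - p - e
num :: ( num ) - num - e
num :: ( num ) - num - t
num :: ( num ) - num - f
num :: ( num ) - num - p
num :: ( num ) - num - num

[e [t [f [f [p num]] :: [p ( [e [t [f [p num]]]] )]]] - [e [t [f [p num]]] - [e [t [f [p num]]]]]]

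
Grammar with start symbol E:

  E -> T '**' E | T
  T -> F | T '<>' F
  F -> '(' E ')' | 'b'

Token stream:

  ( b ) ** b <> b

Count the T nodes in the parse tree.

[E [T [F ( [E [T [F b]]] )]] ** [E [T [T [F b]] <> [F b]]]]

4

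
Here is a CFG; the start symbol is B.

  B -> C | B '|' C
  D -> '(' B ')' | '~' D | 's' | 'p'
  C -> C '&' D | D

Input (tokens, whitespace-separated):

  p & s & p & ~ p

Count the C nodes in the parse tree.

4

[B [C [C [C [C [D p]] & [D s]] & [D p]] & [D ~ [D p]]]]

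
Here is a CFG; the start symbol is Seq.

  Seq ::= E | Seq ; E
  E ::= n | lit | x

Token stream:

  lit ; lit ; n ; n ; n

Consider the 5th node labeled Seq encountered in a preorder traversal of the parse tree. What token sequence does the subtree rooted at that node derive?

[Seq [Seq [Seq [Seq [Seq [E lit]] ; [E lit]] ; [E n]] ; [E n]] ; [E n]]

lit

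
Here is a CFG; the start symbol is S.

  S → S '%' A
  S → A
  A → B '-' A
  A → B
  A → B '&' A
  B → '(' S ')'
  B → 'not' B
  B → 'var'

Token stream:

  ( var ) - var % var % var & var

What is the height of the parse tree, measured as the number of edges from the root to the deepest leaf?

8

[S [S [S [A [B ( [S [A [B var]]] )] - [A [B var]]]] % [A [B var]]] % [A [B var] & [A [B var]]]]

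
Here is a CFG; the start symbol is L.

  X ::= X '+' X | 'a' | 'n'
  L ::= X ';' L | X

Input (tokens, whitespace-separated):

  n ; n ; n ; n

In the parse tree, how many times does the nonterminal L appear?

[L [X n] ; [L [X n] ; [L [X n] ; [L [X n]]]]]

4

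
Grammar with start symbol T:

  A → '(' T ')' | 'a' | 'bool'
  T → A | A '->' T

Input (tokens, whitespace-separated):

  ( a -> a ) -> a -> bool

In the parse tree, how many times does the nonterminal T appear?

5

[T [A ( [T [A a] -> [T [A a]]] )] -> [T [A a] -> [T [A bool]]]]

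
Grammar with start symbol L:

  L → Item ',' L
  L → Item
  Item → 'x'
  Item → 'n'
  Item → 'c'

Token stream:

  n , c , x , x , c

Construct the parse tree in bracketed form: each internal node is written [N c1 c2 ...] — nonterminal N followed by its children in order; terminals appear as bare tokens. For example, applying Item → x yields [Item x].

L
Item , L
n , L
n , Item , L
n , c , L
n , c , Item , L
n , c , x , L
n , c , x , Item , L
n , c , x , x , L
n , c , x , x , Item
n , c , x , x , c

[L [Item n] , [L [Item c] , [L [Item x] , [L [Item x] , [L [Item c]]]]]]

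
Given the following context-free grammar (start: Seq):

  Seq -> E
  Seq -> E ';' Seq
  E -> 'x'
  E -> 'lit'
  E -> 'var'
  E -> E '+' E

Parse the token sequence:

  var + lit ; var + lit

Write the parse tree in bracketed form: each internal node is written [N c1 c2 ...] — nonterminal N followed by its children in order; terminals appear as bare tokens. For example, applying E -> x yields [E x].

Seq
E ; Seq
E + E ; Seq
var + E ; Seq
var + lit ; Seq
var + lit ; E
var + lit ; E + E
var + lit ; var + E
var + lit ; var + lit

[Seq [E [E var] + [E lit]] ; [Seq [E [E var] + [E lit]]]]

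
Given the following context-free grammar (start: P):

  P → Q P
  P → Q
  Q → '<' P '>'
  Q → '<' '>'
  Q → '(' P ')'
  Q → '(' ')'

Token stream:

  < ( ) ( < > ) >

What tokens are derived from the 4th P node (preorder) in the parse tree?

[P [Q < [P [Q ( )] [P [Q ( [P [Q < >]] )]]] >]]

< >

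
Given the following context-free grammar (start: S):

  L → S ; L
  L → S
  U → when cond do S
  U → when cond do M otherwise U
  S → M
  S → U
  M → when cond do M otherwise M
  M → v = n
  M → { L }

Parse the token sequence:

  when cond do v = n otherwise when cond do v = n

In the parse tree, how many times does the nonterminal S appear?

2

[S [U when cond do [M v = n] otherwise [U when cond do [S [M v = n]]]]]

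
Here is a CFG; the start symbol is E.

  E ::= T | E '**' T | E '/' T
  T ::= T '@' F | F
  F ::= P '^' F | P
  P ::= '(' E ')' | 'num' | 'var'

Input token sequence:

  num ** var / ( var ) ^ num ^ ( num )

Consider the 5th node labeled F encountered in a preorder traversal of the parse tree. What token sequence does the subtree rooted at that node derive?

num ^ ( num )

[E [E [E [T [F [P num]]]] ** [T [F [P var]]]] / [T [F [P ( [E [T [F [P var]]]] )] ^ [F [P num] ^ [F [P ( [E [T [F [P num]]]] )]]]]]]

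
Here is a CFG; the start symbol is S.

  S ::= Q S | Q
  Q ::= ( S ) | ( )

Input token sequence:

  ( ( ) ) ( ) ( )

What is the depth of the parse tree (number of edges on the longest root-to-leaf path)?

4

[S [Q ( [S [Q ( )]] )] [S [Q ( )] [S [Q ( )]]]]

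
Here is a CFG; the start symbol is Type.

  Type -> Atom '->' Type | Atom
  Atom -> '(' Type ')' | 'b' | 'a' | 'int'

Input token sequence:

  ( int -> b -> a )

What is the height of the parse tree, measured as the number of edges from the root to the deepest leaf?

6

[Type [Atom ( [Type [Atom int] -> [Type [Atom b] -> [Type [Atom a]]]] )]]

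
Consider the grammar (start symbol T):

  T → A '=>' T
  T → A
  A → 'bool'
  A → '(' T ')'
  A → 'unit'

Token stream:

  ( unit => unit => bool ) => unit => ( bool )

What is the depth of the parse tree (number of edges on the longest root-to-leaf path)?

[T [A ( [T [A unit] => [T [A unit] => [T [A bool]]]] )] => [T [A unit] => [T [A ( [T [A bool]] )]]]]

6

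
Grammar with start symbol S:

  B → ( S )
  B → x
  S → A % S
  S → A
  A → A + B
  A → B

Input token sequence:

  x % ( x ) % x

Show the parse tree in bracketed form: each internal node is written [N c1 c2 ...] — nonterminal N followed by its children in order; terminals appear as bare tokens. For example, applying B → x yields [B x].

S
A % S
B % S
x % S
x % A % S
x % B % S
x % ( S ) % S
x % ( A ) % S
x % ( B ) % S
x % ( x ) % S
x % ( x ) % A
x % ( x ) % B
x % ( x ) % x

[S [A [B x]] % [S [A [B ( [S [A [B x]]] )]] % [S [A [B x]]]]]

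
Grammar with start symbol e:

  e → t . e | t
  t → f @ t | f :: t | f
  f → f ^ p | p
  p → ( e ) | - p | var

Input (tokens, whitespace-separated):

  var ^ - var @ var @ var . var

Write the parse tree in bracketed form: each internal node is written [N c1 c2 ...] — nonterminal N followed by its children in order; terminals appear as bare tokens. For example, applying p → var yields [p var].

[e [t [f [f [p var]] ^ [p - [p var]]] @ [t [f [p var]] @ [t [f [p var]]]]] . [e [t [f [p var]]]]]

e
t . e
f @ t . e
f ^ p @ t . e
p ^ p @ t . e
var ^ p @ t . e
var ^ - p @ t . e
var ^ - var @ t . e
var ^ - var @ f @ t . e
var ^ - var @ p @ t . e
var ^ - var @ var @ t . e
var ^ - var @ var @ f . e
var ^ - var @ var @ p . e
var ^ - var @ var @ var . e
var ^ - var @ var @ var . t
var ^ - var @ var @ var . f
var ^ - var @ var @ var . p
var ^ - var @ var @ var . var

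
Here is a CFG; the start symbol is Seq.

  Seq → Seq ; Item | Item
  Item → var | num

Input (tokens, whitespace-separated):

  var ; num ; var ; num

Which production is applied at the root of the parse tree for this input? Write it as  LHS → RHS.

Seq → Seq ; Item

[Seq [Seq [Seq [Seq [Item var]] ; [Item num]] ; [Item var]] ; [Item num]]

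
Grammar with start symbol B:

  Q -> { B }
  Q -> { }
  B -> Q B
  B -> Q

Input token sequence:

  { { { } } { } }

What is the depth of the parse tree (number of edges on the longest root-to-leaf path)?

[B [Q { [B [Q { [B [Q { }]] }] [B [Q { }]]] }]]

6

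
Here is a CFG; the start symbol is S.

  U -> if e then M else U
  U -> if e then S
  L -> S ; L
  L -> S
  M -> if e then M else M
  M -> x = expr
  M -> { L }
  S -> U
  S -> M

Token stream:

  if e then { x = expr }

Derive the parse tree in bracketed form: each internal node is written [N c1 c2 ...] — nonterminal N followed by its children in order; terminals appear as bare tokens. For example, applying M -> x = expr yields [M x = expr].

S
U
if e then S
if e then M
if e then { L }
if e then { S }
if e then { M }
if e then { x = expr }

[S [U if e then [S [M { [L [S [M x = expr]]] }]]]]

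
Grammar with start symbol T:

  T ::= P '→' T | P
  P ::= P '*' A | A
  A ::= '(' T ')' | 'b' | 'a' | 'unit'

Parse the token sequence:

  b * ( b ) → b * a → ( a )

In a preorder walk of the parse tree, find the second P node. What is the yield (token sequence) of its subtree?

[T [P [P [A b]] * [A ( [T [P [A b]]] )]] → [T [P [P [A b]] * [A a]] → [T [P [A ( [T [P [A a]]] )]]]]]

b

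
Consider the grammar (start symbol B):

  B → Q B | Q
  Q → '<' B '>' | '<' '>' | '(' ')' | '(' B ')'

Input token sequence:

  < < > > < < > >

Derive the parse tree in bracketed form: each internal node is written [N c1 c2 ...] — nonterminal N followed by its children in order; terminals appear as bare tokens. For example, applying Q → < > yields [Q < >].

[B [Q < [B [Q < >]] >] [B [Q < [B [Q < >]] >]]]

B
Q B
< B > B
< Q > B
< < > > B
< < > > Q
< < > > < B >
< < > > < Q >
< < > > < < > >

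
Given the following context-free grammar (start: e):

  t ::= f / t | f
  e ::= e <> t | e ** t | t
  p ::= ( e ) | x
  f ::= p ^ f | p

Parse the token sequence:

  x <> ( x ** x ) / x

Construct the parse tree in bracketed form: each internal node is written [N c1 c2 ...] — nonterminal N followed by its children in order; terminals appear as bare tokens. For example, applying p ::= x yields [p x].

[e [e [t [f [p x]]]] <> [t [f [p ( [e [e [t [f [p x]]]] ** [t [f [p x]]]] )]] / [t [f [p x]]]]]

e
e <> t
t <> t
f <> t
p <> t
x <> t
x <> f / t
x <> p / t
x <> ( e ) / t
x <> ( e ** t ) / t
x <> ( t ** t ) / t
x <> ( f ** t ) / t
x <> ( p ** t ) / t
x <> ( x ** t ) / t
x <> ( x ** f ) / t
x <> ( x ** p ) / t
x <> ( x ** x ) / t
x <> ( x ** x ) / f
x <> ( x ** x ) / p
x <> ( x ** x ) / x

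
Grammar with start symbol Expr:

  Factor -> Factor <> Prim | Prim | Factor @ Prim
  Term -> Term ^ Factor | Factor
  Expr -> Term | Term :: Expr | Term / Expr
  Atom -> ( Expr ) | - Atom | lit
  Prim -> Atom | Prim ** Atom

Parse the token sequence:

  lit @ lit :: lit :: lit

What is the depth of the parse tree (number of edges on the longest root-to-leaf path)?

[Expr [Term [Factor [Factor [Prim [Atom lit]]] @ [Prim [Atom lit]]]] :: [Expr [Term [Factor [Prim [Atom lit]]]] :: [Expr [Term [Factor [Prim [Atom lit]]]]]]]

7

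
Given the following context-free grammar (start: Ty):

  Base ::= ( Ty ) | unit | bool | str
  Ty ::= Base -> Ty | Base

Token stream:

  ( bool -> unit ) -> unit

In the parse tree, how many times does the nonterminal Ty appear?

4

[Ty [Base ( [Ty [Base bool] -> [Ty [Base unit]]] )] -> [Ty [Base unit]]]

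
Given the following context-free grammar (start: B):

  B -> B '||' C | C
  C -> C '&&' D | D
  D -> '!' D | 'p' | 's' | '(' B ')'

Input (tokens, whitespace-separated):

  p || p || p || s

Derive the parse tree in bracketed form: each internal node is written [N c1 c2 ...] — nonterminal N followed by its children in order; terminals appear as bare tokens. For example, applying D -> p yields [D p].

B
B || C
B || C || C
B || C || C || C
C || C || C || C
D || C || C || C
p || C || C || C
p || D || C || C
p || p || C || C
p || p || D || C
p || p || p || C
p || p || p || D
p || p || p || s

[B [B [B [B [C [D p]]] || [C [D p]]] || [C [D p]]] || [C [D s]]]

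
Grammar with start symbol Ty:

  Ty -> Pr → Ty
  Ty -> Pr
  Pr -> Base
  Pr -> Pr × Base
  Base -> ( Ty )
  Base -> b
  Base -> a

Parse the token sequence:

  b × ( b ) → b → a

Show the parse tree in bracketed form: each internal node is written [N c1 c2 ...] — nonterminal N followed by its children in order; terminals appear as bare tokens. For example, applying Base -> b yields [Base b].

[Ty [Pr [Pr [Base b]] × [Base ( [Ty [Pr [Base b]]] )]] → [Ty [Pr [Base b]] → [Ty [Pr [Base a]]]]]

Ty
Pr → Ty
Pr × Base → Ty
Base × Base → Ty
b × Base → Ty
b × ( Ty ) → Ty
b × ( Pr ) → Ty
b × ( Base ) → Ty
b × ( b ) → Ty
b × ( b ) → Pr → Ty
b × ( b ) → Base → Ty
b × ( b ) → b → Ty
b × ( b ) → b → Pr
b × ( b ) → b → Base
b × ( b ) → b → a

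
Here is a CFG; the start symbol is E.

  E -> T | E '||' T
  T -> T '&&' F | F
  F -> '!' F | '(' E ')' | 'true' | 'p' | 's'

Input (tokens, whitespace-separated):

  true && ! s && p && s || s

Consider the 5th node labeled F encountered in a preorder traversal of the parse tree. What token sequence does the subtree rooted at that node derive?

s

[E [E [T [T [T [T [F true]] && [F ! [F s]]] && [F p]] && [F s]]] || [T [F s]]]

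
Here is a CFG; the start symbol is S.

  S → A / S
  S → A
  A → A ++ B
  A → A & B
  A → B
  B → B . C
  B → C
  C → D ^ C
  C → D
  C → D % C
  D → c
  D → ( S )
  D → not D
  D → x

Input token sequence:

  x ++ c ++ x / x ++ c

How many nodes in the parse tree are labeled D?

5

[S [A [A [A [B [C [D x]]]] ++ [B [C [D c]]]] ++ [B [C [D x]]]] / [S [A [A [B [C [D x]]]] ++ [B [C [D c]]]]]]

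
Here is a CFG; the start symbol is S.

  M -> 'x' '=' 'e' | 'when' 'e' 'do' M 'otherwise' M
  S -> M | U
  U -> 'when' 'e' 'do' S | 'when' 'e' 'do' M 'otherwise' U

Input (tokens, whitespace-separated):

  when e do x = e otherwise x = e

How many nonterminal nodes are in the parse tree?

4

[S [M when e do [M x = e] otherwise [M x = e]]]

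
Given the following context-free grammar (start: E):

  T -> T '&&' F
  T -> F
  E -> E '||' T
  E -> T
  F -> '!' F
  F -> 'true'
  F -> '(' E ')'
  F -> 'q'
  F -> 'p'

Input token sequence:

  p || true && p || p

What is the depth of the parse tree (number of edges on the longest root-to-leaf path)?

[E [E [E [T [F p]]] || [T [T [F true]] && [F p]]] || [T [F p]]]

5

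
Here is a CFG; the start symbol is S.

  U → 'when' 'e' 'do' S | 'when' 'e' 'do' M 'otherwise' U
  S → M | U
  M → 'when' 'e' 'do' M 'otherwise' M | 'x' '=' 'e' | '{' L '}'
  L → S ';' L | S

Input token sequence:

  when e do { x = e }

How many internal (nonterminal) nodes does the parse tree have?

[S [U when e do [S [M { [L [S [M x = e]]] }]]]]

7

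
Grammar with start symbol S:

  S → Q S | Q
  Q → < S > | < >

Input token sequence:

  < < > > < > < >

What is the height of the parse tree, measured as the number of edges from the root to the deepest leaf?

[S [Q < [S [Q < >]] >] [S [Q < >] [S [Q < >]]]]

4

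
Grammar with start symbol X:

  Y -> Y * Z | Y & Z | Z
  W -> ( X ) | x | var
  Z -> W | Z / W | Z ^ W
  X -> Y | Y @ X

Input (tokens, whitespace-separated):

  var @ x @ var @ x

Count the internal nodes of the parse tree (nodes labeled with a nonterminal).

[X [Y [Z [W var]]] @ [X [Y [Z [W x]]] @ [X [Y [Z [W var]]] @ [X [Y [Z [W x]]]]]]]

16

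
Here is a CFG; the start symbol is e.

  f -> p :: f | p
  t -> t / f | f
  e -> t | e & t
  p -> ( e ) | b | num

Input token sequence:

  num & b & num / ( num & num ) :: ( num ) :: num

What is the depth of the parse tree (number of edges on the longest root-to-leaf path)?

[e [e [e [t [f [p num]]]] & [t [f [p b]]]] & [t [t [f [p num]]] / [f [p ( [e [e [t [f [p num]]]] & [t [f [p num]]]] )] :: [f [p ( [e [t [f [p num]]]] )] :: [f [p num]]]]]]

9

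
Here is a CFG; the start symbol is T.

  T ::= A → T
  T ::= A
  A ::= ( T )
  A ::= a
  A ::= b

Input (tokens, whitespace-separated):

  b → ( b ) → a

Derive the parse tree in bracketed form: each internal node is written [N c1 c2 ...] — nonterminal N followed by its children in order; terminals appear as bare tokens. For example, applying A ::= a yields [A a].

[T [A b] → [T [A ( [T [A b]] )] → [T [A a]]]]

T
A → T
b → T
b → A → T
b → ( T ) → T
b → ( A ) → T
b → ( b ) → T
b → ( b ) → A
b → ( b ) → a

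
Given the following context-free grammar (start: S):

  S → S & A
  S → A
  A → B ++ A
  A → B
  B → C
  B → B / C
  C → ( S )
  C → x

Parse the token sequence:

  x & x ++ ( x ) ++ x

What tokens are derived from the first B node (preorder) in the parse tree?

x

[S [S [A [B [C x]]]] & [A [B [C x]] ++ [A [B [C ( [S [A [B [C x]]]] )]] ++ [A [B [C x]]]]]]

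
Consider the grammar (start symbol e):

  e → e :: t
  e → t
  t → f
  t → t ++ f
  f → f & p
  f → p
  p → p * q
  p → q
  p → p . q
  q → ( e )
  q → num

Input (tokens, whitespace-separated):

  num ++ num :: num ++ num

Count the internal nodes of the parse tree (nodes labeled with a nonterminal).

18

[e [e [t [t [f [p [q num]]]] ++ [f [p [q num]]]]] :: [t [t [f [p [q num]]]] ++ [f [p [q num]]]]]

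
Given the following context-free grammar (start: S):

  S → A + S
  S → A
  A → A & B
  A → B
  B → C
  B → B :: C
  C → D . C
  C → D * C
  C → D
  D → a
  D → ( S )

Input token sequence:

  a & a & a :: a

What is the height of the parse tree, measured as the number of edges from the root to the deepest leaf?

[S [A [A [A [B [C [D a]]]] & [B [C [D a]]]] & [B [B [C [D a]]] :: [C [D a]]]]]

7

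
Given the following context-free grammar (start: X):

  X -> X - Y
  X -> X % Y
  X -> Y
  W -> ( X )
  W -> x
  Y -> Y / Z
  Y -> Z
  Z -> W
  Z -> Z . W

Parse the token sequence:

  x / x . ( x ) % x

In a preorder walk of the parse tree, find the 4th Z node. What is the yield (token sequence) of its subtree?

x

[X [X [Y [Y [Z [W x]]] / [Z [Z [W x]] . [W ( [X [Y [Z [W x]]]] )]]]] % [Y [Z [W x]]]]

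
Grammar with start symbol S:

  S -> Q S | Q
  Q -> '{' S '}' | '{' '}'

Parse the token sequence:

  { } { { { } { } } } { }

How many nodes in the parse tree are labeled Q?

6

[S [Q { }] [S [Q { [S [Q { [S [Q { }] [S [Q { }]]] }]] }] [S [Q { }]]]]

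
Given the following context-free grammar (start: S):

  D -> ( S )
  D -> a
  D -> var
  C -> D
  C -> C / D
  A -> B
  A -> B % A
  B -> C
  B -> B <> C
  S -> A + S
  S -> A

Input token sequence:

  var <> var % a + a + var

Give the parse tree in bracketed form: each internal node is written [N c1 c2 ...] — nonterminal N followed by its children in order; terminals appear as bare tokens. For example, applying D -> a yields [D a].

S
A + S
B % A + S
B <> C % A + S
C <> C % A + S
D <> C % A + S
var <> C % A + S
var <> D % A + S
var <> var % A + S
var <> var % B + S
var <> var % C + S
var <> var % D + S
var <> var % a + S
var <> var % a + A + S
var <> var % a + B + S
var <> var % a + C + S
var <> var % a + D + S
var <> var % a + a + S
var <> var % a + a + A
var <> var % a + a + B
var <> var % a + a + C
var <> var % a + a + D
var <> var % a + a + var

[S [A [B [B [C [D var]]] <> [C [D var]]] % [A [B [C [D a]]]]] + [S [A [B [C [D a]]]] + [S [A [B [C [D var]]]]]]]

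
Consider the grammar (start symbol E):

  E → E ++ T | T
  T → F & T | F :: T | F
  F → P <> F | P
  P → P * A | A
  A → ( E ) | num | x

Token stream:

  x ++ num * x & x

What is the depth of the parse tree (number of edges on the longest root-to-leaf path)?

[E [E [T [F [P [A x]]]]] ++ [T [F [P [P [A num]] * [A x]]] & [T [F [P [A x]]]]]]

6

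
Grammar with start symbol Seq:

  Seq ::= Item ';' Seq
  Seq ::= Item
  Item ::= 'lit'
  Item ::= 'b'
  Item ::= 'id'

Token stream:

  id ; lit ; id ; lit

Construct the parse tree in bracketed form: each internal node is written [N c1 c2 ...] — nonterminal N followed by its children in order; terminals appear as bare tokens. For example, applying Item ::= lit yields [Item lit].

[Seq [Item id] ; [Seq [Item lit] ; [Seq [Item id] ; [Seq [Item lit]]]]]

Seq
Item ; Seq
id ; Seq
id ; Item ; Seq
id ; lit ; Seq
id ; lit ; Item ; Seq
id ; lit ; id ; Seq
id ; lit ; id ; Item
id ; lit ; id ; lit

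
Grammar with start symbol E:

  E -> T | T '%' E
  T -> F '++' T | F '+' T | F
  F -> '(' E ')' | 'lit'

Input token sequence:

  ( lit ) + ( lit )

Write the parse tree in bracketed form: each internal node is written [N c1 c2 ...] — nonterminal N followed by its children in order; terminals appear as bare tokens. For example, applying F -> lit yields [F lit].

[E [T [F ( [E [T [F lit]]] )] + [T [F ( [E [T [F lit]]] )]]]]

E
T
F + T
( E ) + T
( T ) + T
( F ) + T
( lit ) + T
( lit ) + F
( lit ) + ( E )
( lit ) + ( T )
( lit ) + ( F )
( lit ) + ( lit )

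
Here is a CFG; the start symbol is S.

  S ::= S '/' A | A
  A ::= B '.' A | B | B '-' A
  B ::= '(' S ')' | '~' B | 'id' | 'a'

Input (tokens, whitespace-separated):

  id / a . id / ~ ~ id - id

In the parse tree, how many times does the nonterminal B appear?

[S [S [S [A [B id]]] / [A [B a] . [A [B id]]]] / [A [B ~ [B ~ [B id]]] - [A [B id]]]]

7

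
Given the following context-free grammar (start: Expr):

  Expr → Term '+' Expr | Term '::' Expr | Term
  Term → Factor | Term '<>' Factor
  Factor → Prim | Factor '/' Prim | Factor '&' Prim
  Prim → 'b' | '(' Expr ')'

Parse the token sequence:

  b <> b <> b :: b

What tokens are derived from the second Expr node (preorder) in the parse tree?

b

[Expr [Term [Term [Term [Factor [Prim b]]] <> [Factor [Prim b]]] <> [Factor [Prim b]]] :: [Expr [Term [Factor [Prim b]]]]]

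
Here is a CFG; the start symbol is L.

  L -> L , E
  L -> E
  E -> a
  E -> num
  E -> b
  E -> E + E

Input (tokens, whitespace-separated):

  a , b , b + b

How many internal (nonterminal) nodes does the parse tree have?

[L [L [L [E a]] , [E b]] , [E [E b] + [E b]]]

8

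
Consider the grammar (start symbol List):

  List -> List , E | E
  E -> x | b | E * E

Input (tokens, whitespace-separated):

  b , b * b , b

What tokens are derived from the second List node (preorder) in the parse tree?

b , b * b

[List [List [List [E b]] , [E [E b] * [E b]]] , [E b]]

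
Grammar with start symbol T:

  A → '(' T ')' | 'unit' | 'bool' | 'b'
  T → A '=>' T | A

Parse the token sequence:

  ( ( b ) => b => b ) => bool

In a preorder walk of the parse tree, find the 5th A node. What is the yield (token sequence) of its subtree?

b

[T [A ( [T [A ( [T [A b]] )] => [T [A b] => [T [A b]]]] )] => [T [A bool]]]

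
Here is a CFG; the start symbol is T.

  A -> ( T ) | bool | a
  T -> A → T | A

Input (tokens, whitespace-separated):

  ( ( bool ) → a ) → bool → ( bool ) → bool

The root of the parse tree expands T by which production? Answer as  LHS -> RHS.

T -> A → T

[T [A ( [T [A ( [T [A bool]] )] → [T [A a]]] )] → [T [A bool] → [T [A ( [T [A bool]] )] → [T [A bool]]]]]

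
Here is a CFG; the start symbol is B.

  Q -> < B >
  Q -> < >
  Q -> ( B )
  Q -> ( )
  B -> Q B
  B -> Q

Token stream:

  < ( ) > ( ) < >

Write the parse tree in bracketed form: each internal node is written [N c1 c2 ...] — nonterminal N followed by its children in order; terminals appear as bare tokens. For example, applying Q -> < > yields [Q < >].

B
Q B
< B > B
< Q > B
< ( ) > B
< ( ) > Q B
< ( ) > ( ) B
< ( ) > ( ) Q
< ( ) > ( ) < >

[B [Q < [B [Q ( )]] >] [B [Q ( )] [B [Q < >]]]]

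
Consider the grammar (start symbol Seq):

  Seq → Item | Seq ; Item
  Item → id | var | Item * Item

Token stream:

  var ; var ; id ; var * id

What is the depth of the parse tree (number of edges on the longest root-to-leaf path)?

[Seq [Seq [Seq [Seq [Item var]] ; [Item var]] ; [Item id]] ; [Item [Item var] * [Item id]]]

5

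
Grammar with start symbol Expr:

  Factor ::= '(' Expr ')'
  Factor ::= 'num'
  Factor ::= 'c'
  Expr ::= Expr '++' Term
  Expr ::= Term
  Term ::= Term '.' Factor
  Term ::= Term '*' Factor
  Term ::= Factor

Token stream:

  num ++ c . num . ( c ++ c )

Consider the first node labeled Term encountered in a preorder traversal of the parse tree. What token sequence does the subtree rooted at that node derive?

num

[Expr [Expr [Term [Factor num]]] ++ [Term [Term [Term [Factor c]] . [Factor num]] . [Factor ( [Expr [Expr [Term [Factor c]]] ++ [Term [Factor c]]] )]]]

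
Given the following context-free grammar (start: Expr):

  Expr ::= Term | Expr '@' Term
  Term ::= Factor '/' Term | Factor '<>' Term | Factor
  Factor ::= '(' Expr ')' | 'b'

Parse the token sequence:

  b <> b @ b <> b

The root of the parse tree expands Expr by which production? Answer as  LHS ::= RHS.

[Expr [Expr [Term [Factor b] <> [Term [Factor b]]]] @ [Term [Factor b] <> [Term [Factor b]]]]

Expr ::= Expr '@' Term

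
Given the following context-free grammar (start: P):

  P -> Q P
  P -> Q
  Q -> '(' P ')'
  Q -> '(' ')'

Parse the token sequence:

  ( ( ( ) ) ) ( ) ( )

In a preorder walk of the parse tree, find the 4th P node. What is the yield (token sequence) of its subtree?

( ) ( )

[P [Q ( [P [Q ( [P [Q ( )]] )]] )] [P [Q ( )] [P [Q ( )]]]]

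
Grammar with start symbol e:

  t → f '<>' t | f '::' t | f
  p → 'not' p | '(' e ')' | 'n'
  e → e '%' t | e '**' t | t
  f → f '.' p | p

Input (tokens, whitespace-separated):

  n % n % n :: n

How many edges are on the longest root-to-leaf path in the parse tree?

6

[e [e [e [t [f [p n]]]] % [t [f [p n]]]] % [t [f [p n]] :: [t [f [p n]]]]]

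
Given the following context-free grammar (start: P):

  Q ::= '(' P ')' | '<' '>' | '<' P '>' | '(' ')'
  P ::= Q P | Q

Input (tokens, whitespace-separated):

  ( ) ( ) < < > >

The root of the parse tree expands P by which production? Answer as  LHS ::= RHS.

P ::= Q P

[P [Q ( )] [P [Q ( )] [P [Q < [P [Q < >]] >]]]]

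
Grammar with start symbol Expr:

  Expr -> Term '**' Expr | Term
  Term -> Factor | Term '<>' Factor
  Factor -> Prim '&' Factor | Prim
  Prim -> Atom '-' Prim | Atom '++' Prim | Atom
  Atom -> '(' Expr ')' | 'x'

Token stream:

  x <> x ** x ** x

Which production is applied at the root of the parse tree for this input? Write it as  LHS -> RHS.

Expr -> Term '**' Expr

[Expr [Term [Term [Factor [Prim [Atom x]]]] <> [Factor [Prim [Atom x]]]] ** [Expr [Term [Factor [Prim [Atom x]]]] ** [Expr [Term [Factor [Prim [Atom x]]]]]]]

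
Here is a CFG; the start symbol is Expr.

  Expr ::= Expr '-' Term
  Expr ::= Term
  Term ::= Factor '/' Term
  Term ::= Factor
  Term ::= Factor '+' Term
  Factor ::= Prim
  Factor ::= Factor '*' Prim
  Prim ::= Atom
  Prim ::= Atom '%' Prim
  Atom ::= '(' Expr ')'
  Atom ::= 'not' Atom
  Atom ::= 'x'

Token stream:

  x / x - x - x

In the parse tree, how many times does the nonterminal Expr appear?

3

[Expr [Expr [Expr [Term [Factor [Prim [Atom x]]] / [Term [Factor [Prim [Atom x]]]]]] - [Term [Factor [Prim [Atom x]]]]] - [Term [Factor [Prim [Atom x]]]]]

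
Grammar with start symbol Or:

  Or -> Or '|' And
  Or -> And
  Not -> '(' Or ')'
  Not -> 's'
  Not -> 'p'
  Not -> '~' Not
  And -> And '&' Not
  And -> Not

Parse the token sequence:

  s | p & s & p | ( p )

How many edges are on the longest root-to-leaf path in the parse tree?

6

[Or [Or [Or [And [Not s]]] | [And [And [And [Not p]] & [Not s]] & [Not p]]] | [And [Not ( [Or [And [Not p]]] )]]]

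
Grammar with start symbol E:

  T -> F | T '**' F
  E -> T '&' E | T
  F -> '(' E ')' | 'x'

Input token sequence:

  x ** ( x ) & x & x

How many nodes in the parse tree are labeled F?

5

[E [T [T [F x]] ** [F ( [E [T [F x]]] )]] & [E [T [F x]] & [E [T [F x]]]]]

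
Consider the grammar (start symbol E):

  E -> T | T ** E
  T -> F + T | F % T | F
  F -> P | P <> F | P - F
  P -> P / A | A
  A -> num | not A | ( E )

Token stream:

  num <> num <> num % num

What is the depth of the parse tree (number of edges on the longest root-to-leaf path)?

7

[E [T [F [P [A num]] <> [F [P [A num]] <> [F [P [A num]]]]] % [T [F [P [A num]]]]]]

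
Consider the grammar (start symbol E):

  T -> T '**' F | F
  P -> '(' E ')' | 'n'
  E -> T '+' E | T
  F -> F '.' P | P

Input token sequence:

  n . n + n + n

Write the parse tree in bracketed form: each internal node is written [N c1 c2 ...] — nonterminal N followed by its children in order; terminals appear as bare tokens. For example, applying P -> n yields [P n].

[E [T [F [F [P n]] . [P n]]] + [E [T [F [P n]]] + [E [T [F [P n]]]]]]

E
T + E
F + E
F . P + E
P . P + E
n . P + E
n . n + E
n . n + T + E
n . n + F + E
n . n + P + E
n . n + n + E
n . n + n + T
n . n + n + F
n . n + n + P
n . n + n + n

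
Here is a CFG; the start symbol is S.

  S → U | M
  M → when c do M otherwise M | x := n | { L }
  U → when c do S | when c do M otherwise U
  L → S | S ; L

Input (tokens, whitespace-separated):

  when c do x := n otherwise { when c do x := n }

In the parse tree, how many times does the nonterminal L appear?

1

[S [M when c do [M x := n] otherwise [M { [L [S [U when c do [S [M x := n]]]]] }]]]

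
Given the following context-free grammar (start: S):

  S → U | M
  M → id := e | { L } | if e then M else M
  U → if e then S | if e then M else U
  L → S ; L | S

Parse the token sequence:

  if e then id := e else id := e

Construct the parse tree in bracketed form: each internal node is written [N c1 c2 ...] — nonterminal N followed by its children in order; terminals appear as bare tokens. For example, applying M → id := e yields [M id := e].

S
M
if e then M else M
if e then id := e else M
if e then id := e else id := e

[S [M if e then [M id := e] else [M id := e]]]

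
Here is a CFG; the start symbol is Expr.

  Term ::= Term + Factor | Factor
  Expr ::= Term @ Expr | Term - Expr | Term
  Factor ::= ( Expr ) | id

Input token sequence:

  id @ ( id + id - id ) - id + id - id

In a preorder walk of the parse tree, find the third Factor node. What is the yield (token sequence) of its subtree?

[Expr [Term [Factor id]] @ [Expr [Term [Factor ( [Expr [Term [Term [Factor id]] + [Factor id]] - [Expr [Term [Factor id]]]] )]] - [Expr [Term [Term [Factor id]] + [Factor id]] - [Expr [Term [Factor id]]]]]]

id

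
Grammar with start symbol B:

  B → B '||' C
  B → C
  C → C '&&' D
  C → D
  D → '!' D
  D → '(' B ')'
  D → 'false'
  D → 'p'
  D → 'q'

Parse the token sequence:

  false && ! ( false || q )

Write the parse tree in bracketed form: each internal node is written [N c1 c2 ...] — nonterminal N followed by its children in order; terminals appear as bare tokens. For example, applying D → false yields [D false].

B
C
C && D
D && D
false && D
false && ! D
false && ! ( B )
false && ! ( B || C )
false && ! ( C || C )
false && ! ( D || C )
false && ! ( false || C )
false && ! ( false || D )
false && ! ( false || q )

[B [C [C [D false]] && [D ! [D ( [B [B [C [D false]]] || [C [D q]]] )]]]]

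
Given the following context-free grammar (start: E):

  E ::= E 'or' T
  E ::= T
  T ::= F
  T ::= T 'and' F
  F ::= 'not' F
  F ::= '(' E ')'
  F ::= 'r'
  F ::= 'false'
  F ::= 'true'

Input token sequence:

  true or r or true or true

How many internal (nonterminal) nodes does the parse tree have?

[E [E [E [E [T [F true]]] or [T [F r]]] or [T [F true]]] or [T [F true]]]

12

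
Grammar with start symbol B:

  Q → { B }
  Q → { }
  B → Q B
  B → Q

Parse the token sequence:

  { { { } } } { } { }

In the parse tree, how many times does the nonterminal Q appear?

[B [Q { [B [Q { [B [Q { }]] }]] }] [B [Q { }] [B [Q { }]]]]

5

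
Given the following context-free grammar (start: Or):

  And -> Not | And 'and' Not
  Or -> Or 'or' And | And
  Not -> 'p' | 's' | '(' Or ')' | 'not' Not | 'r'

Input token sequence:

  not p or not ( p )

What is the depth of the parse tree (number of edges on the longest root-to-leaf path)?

[Or [Or [And [Not not [Not p]]]] or [And [Not not [Not ( [Or [And [Not p]]] )]]]]

7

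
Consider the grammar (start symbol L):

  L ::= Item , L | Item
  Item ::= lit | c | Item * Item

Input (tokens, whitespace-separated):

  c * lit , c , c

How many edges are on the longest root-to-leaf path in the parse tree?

[L [Item [Item c] * [Item lit]] , [L [Item c] , [L [Item c]]]]

4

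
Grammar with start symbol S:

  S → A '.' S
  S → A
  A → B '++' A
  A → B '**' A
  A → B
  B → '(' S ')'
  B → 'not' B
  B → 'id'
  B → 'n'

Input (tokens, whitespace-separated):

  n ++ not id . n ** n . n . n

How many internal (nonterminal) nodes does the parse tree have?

[S [A [B n] ++ [A [B not [B id]]]] . [S [A [B n] ** [A [B n]]] . [S [A [B n]] . [S [A [B n]]]]]]

17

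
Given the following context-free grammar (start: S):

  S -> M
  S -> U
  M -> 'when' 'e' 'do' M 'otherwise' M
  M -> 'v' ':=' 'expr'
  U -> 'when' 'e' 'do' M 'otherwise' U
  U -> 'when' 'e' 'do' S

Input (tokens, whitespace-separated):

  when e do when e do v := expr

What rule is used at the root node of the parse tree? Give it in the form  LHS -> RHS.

[S [U when e do [S [U when e do [S [M v := expr]]]]]]

S -> U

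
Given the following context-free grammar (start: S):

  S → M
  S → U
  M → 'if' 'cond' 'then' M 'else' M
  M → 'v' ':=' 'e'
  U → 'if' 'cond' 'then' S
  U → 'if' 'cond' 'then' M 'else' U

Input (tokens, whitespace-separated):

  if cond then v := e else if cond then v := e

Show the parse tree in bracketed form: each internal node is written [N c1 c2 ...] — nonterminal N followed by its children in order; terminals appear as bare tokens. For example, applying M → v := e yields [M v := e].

S
U
if cond then M else U
if cond then v := e else U
if cond then v := e else if cond then S
if cond then v := e else if cond then M
if cond then v := e else if cond then v := e

[S [U if cond then [M v := e] else [U if cond then [S [M v := e]]]]]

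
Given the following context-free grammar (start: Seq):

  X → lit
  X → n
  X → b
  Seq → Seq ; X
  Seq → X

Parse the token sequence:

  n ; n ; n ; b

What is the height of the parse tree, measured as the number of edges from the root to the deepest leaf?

[Seq [Seq [Seq [Seq [X n]] ; [X n]] ; [X n]] ; [X b]]

5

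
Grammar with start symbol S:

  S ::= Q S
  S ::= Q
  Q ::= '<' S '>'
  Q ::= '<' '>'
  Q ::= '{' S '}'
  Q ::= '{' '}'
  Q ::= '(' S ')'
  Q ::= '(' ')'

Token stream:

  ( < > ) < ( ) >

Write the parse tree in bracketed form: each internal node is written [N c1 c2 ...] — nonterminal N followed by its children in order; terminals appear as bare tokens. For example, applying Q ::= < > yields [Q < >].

[S [Q ( [S [Q < >]] )] [S [Q < [S [Q ( )]] >]]]

S
Q S
( S ) S
( Q ) S
( < > ) S
( < > ) Q
( < > ) < S >
( < > ) < Q >
( < > ) < ( ) >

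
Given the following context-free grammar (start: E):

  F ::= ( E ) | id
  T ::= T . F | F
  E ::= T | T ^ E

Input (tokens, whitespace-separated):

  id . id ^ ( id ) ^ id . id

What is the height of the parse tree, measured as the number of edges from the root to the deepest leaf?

7

[E [T [T [F id]] . [F id]] ^ [E [T [F ( [E [T [F id]]] )]] ^ [E [T [T [F id]] . [F id]]]]]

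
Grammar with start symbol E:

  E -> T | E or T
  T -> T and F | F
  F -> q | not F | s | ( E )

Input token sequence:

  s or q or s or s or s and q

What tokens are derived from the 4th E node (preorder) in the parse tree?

[E [E [E [E [E [T [F s]]] or [T [F q]]] or [T [F s]]] or [T [F s]]] or [T [T [F s]] and [F q]]]

s or q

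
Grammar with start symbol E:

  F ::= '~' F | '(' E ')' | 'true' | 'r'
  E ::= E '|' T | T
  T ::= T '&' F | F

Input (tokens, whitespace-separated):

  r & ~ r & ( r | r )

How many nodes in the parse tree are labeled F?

6

[E [T [T [T [F r]] & [F ~ [F r]]] & [F ( [E [E [T [F r]]] | [T [F r]]] )]]]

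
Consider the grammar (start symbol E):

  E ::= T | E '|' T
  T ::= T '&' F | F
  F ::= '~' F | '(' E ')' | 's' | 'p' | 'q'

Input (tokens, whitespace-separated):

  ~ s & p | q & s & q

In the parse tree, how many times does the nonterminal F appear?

[E [E [T [T [F ~ [F s]]] & [F p]]] | [T [T [T [F q]] & [F s]] & [F q]]]

6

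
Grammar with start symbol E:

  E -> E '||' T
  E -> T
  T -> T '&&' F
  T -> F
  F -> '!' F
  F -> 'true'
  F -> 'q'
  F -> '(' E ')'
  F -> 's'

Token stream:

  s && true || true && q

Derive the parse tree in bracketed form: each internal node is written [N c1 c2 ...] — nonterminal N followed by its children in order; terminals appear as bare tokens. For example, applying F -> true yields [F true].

E
E || T
T || T
T && F || T
F && F || T
s && F || T
s && true || T
s && true || T && F
s && true || F && F
s && true || true && F
s && true || true && q

[E [E [T [T [F s]] && [F true]]] || [T [T [F true]] && [F q]]]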